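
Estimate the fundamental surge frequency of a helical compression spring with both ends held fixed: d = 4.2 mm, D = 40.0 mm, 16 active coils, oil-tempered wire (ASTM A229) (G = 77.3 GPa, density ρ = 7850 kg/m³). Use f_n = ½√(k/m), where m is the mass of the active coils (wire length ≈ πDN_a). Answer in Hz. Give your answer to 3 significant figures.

57.9 Hz

k = Gd⁴/(8D³N_a) = (77.3×10³)(4.2⁴)/(8·40.0³·16) = 2.9362 N/mm = 2936.2 N/m
Wire length L = πDN_a = π·40.0·16 = 2010.6 mm
m = ρ·(πd²/4)·L = 7850 × 13.854×10⁻⁶ m² × 2.0106 m = 0.21867 kg
f_n = ½√(k/m) = 0.5·√(2936.2/0.21867) = 0.5·√(13428) = 57.939 Hz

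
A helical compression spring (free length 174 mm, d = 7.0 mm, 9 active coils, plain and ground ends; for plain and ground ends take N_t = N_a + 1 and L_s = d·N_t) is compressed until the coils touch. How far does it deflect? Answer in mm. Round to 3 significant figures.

104 mm

N_t = 10; L_s = 7.0·10 = 70 mm
δ_solid = L₀ − L_s = 174 − 70 = 104 mm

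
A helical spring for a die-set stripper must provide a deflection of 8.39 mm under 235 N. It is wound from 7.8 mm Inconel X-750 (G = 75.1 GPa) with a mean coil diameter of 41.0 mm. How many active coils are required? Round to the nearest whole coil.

Required rate k = F/δ = 235/8.39 = 28.01 N/mm
N_a = Gd⁴/(8D³k) = (75.1×10³ × 7.8⁴)/(8 × 41.0³ × 28.01)
    = 2.77983e+08 / 1.54436e+07 = 18 → 18 coils

18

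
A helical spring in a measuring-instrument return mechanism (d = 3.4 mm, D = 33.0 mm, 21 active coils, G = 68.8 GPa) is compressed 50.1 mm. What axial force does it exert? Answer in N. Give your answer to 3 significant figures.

k = Gd⁴/(8D³N_a) = (68.8×10³)(3.4⁴)/(8·33.0³·21) = 1.5228 N/mm
F = k·δ = 1.5228 × 50.1 = 76.294 N

76.3 N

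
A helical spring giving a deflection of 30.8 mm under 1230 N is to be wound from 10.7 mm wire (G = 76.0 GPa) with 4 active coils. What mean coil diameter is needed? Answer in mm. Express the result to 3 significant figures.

92.0 mm

Required rate k = F/δ = 1230/30.8 = 39.935 N/mm
D = (Gd⁴/(8N_a·k))^(1/3) = (76.0×10³·10.7⁴/(8·4·39.935))^(1/3)
  = (779551)^(1/3) = 92.0340 mm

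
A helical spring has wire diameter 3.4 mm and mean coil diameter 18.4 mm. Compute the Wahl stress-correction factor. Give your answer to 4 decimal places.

1.2836

C = D/d = 18.4/3.4 = 5.4118
K_W = (4C−1)/(4C−4) + 0.615/C = 20.647/17.647 + 0.1136 = 1.2836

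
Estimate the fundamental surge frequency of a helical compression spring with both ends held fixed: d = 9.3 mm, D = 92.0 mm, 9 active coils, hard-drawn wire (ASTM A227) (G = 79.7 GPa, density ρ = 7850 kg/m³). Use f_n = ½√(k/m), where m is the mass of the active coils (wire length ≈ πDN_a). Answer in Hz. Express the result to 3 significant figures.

k = Gd⁴/(8D³N_a) = (79.7×10³)(9.3⁴)/(8·92.0³·9) = 10.634 N/mm = 10634 N/m
Wire length L = πDN_a = π·92.0·9 = 2601.2 mm
m = ρ·(πd²/4)·L = 7850 × 67.929×10⁻⁶ m² × 2.6012 m = 1.3871 kg
f_n = ½√(k/m) = 0.5·√(10634/1.3871) = 0.5·√(7666.3) = 43.779 Hz

43.8 Hz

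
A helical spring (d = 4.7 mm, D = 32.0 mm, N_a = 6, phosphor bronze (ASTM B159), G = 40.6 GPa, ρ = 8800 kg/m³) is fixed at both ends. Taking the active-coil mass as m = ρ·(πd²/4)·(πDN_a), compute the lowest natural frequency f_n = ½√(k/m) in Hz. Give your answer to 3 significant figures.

k = Gd⁴/(8D³N_a) = (40.6×10³)(4.7⁴)/(8·32.0³·6) = 12.596 N/mm = 12596 N/m
Wire length L = πDN_a = π·32.0·6 = 603.19 mm
m = ρ·(πd²/4)·L = 8800 × 17.349×10⁻⁶ m² × 0.60319 m = 0.092091 kg
f_n = ½√(k/m) = 0.5·√(12596/0.092091) = 0.5·√(1.3678e+05) = 184.92 Hz

185 Hz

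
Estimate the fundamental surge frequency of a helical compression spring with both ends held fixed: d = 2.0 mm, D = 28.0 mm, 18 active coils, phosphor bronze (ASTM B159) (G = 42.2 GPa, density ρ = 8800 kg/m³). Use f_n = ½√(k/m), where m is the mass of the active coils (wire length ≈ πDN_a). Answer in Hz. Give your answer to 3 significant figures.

k = Gd⁴/(8D³N_a) = (42.2×10³)(2.0⁴)/(8·28.0³·18) = 0.2136 N/mm = 213.6 N/m
Wire length L = πDN_a = π·28.0·18 = 1583.4 mm
m = ρ·(πd²/4)·L = 8800 × 3.1416×10⁻⁶ m² × 1.5834 m = 0.043774 kg
f_n = ½√(k/m) = 0.5·√(213.6/0.043774) = 0.5·√(4879.6) = 34.927 Hz

34.9 Hz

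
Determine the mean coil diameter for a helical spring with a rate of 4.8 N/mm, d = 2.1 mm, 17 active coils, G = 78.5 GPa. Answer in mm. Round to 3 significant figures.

D = (Gd⁴/(8N_a·k))^(1/3) = (78.5×10³·2.1⁴/(8·17·4.8))^(1/3)
  = (2338.66)^(1/3) = 13.2736 mm

13.3 mm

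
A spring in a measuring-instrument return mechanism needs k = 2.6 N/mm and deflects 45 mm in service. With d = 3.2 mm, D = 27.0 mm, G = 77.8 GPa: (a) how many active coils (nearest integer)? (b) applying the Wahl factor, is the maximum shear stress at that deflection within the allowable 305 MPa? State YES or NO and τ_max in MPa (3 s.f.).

N_a = Gd⁴/(8D³k) = (77.8×10³)(3.2⁴)/(8·27.0³·2.6) = 19.93 → N_a = 20
Actual rate k = Gd⁴/(8D³·20) = 2.5904 N/mm
Working load F = kδ = 2.5904·45 = 116.57 N
C = 27.0/3.2 = 8.4375; K_W = (4C−1)/(4C−4)+0.615/C = 1.1737
τ_max = K_W·8FD/(πd³) = 1.1737·244.59 = 287.08 MPa
τ_max ≤ 305 MPa → acceptable

(a) 20 coils; (b) YES, τ_max = 287 MPa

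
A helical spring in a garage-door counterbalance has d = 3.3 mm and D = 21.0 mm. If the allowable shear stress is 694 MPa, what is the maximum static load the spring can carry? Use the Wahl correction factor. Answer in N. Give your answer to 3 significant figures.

377 N

C = D/d = 21.0/3.3 = 6.3636
K_W = (4C−1)/(4C−4) + 0.615/C = 24.455/21.455 + 0.0966 = 1.2365
τ_max = K·8FD/(πd³) → F_max = τ_allow·πd³/(8DK)
F_max = 694·π·3.3³/(8·21.0·1.2365) = 78352/207.73 = 377.19 N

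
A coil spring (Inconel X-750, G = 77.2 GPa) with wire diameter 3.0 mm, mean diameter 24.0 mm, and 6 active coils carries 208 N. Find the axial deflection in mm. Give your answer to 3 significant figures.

k = Gd⁴/(8D³N_a) = (77.2×10³)(3.0⁴)/(8·24.0³·6) = 9.4238 N/mm
δ = F/k = 208 / 9.4238 = 22.072 mm

22.1 mm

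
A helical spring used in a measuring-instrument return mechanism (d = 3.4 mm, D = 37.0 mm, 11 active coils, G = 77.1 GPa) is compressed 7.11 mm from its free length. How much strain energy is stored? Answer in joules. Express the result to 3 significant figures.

0.0584 J

k = Gd⁴/(8D³N_a) = (77.1×10³)(3.4⁴)/(8·37.0³·11) = 2.3114 N/mm
U = ½kδ² = 0.5 × 2.3114 × 7.11² = 58.424 N·mm = 0.058424 J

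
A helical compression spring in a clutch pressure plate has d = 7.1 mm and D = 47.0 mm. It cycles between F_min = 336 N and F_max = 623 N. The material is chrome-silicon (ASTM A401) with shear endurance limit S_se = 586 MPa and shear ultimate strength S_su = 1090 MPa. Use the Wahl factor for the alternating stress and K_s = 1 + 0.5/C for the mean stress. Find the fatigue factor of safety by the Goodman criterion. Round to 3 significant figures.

3.87

C = D/d = 47.0/7.1 = 6.6197; K_W = (4C−1)/(4C−4)+0.615/C = 1.2264; K_s = 1+0.5/C = 1.0755
F_a = (F_max−F_min)/2 = 143.5 N; F_m = (F_max+F_min)/2 = 479.5 N
τ_a = K_W·8F_aD/(πd³) = 1.2264 × 47.986 = 58.848 MPa
τ_m = K_s·8F_mD/(πd³) = 1.0755 × 160.34 = 172.45 MPa
Goodman: 1/n_f = τ_a/S_se + τ_m/S_su = 58.848/586 + 172.45/1090 = 0.10042 + 0.15822 = 0.25864
n_f = 1/0.25864 = 3.866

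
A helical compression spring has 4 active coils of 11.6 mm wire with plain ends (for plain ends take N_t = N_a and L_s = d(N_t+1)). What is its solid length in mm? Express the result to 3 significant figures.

plain ends: N_t = N_a = 4
L_s = d·(N_t+1) = 11.6 × 5 = 58 mm

58.0 mm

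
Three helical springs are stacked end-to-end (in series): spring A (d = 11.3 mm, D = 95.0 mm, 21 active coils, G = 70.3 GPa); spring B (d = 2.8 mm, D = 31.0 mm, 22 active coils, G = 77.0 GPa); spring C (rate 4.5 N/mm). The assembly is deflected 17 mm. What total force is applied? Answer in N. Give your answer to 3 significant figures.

11.7 N

k_A = Gd⁴/(8D³N_a) = (70.3×10³)(11.3⁴)/(8·95.0³·21) = 7.9577 N/mm
k_B = Gd⁴/(8D³N_a) = (77.0×10³)(2.8⁴)/(8·31.0³·22) = 0.90266 N/mm
Series: 1/k_eq = 1/7.9577 + 1/0.90266 + 1/4.5 = 1.4557; k_eq = 0.68694 N/mm
F = k_eq·δ = 0.68694·17 = 11.678 N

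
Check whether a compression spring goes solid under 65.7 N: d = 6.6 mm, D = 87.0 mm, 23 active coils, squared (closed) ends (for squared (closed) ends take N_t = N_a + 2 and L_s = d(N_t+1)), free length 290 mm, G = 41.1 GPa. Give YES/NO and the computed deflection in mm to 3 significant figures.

k = Gd⁴/(8D³N_a) = (41.1×10³)(6.6⁴)/(8·87.0³·23) = 0.64364 N/mm
N_t = 25; L_s = 6.6·26 = 171.6 mm; δ_solid = L₀ − L_s = 290 − 171.6 = 118.4 mm
δ = F/k = 65.7/0.64364 = 102.08 mm
δ < δ_solid → spring does not go solid

NO, δ = 102 mm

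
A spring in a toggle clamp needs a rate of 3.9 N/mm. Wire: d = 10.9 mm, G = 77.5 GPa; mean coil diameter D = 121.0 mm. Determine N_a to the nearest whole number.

20

N_a = Gd⁴/(8D³k) = (77.5×10³ × 10.9⁴)/(8 × 121.0³ × 3.9)
    = 1.09398e+09 / 5.52727e+07 = 19.79 → 20 coils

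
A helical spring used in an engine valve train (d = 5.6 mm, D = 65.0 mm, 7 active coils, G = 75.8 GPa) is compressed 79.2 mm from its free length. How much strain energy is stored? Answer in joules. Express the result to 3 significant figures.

15.2 J

k = Gd⁴/(8D³N_a) = (75.8×10³)(5.6⁴)/(8·65.0³·7) = 4.8472 N/mm
U = ½kδ² = 0.5 × 4.8472 × 79.2² = 15202 N·mm = 15.202 J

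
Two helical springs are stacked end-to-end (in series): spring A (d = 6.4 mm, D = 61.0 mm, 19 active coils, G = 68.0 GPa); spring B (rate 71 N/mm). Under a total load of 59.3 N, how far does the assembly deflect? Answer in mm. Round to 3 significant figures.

18.8 mm

k_A = Gd⁴/(8D³N_a) = (68.0×10³)(6.4⁴)/(8·61.0³·19) = 3.3067 N/mm
Series: 1/k_eq = 1/3.3067 + 1/71 = 0.3165; k_eq = 3.1596 N/mm
δ = F/k_eq = 59.3/3.1596 = 18.768 mm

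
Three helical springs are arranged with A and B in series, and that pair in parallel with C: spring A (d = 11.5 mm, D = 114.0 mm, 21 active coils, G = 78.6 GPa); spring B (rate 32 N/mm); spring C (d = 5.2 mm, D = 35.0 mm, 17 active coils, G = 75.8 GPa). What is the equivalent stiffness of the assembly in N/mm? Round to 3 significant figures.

k_A = Gd⁴/(8D³N_a) = (78.6×10³)(11.5⁴)/(8·114.0³·21) = 5.5232 N/mm
k_C = Gd⁴/(8D³N_a) = (75.8×10³)(5.2⁴)/(8·35.0³·17) = 9.5047 N/mm
Springs A,B series: k_AB = 1/(1/5.5232+1/32) = 4.7102 N/mm; parallel with C: k_eq = 4.7102+9.5047 = 14.215 N/mm

14.2 N/mm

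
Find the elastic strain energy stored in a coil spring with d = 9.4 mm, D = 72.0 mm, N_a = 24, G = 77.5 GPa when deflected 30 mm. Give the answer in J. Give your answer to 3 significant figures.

k = Gd⁴/(8D³N_a) = (77.5×10³)(9.4⁴)/(8·72.0³·24) = 8.4433 N/mm
U = ½kδ² = 0.5 × 8.4433 × 30² = 3799.5 N·mm = 3.7995 J

3.80 J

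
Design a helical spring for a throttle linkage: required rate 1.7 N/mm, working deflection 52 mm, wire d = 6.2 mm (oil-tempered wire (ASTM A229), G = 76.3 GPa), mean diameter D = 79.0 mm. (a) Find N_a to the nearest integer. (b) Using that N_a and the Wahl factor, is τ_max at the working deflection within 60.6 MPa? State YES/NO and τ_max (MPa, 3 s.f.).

N_a = Gd⁴/(8D³k) = (76.3×10³)(6.2⁴)/(8·79.0³·1.7) = 16.81 → N_a = 17
Actual rate k = Gd⁴/(8D³·17) = 1.6814 N/mm
Working load F = kδ = 1.6814·52 = 87.433 N
C = 79.0/6.2 = 12.7419; K_W = (4C−1)/(4C−4)+0.615/C = 1.1121
τ_max = K_W·8FD/(πd³) = 1.1121·73.802 = 82.078 MPa
τ_max > 60.6 MPa → exceeds allowable

(a) 17 coils; (b) NO, τ_max = 82.1 MPa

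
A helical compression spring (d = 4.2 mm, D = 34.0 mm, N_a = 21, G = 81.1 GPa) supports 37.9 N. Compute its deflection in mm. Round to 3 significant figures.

k = Gd⁴/(8D³N_a) = (81.1×10³)(4.2⁴)/(8·34.0³·21) = 3.8218 N/mm
δ = F/k = 37.9 / 3.8218 = 9.9167 mm

9.92 mm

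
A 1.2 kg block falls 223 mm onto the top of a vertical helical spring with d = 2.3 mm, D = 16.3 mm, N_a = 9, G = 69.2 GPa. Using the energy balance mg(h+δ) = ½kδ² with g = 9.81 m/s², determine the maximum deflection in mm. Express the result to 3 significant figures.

31.0 mm

k = Gd⁴/(8D³N_a) = (69.2×10³)(2.3⁴)/(8·16.3³·9) = 6.2104 N/mm
W = mg = 1.2 × 9.81 = 11.772 N
½kδ² − Wδ − Wh = 0 → δ = (W + √(W² + 2kWh))/k
δ = (11.772 + √(138.58 + 32606.7))/6.2104 = (11.772 + 180.96)/6.2104 = 31.033 mm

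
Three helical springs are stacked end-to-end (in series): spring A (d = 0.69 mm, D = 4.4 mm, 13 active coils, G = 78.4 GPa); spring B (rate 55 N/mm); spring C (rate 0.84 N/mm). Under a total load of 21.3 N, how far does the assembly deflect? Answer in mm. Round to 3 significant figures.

k_A = Gd⁴/(8D³N_a) = (78.4×10³)(0.69⁴)/(8·4.4³·13) = 2.006 N/mm
Series: 1/k_eq = 1/2.006 + 1/55 + 1/0.84 = 1.7072; k_eq = 0.58576 N/mm
δ = F/k_eq = 21.3/0.58576 = 36.363 mm

36.4 mm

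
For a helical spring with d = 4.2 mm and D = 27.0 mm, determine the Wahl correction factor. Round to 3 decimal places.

1.234

C = D/d = 27.0/4.2 = 6.4286
K_W = (4C−1)/(4C−4) + 0.615/C = 24.714/21.714 + 0.0957 = 1.2338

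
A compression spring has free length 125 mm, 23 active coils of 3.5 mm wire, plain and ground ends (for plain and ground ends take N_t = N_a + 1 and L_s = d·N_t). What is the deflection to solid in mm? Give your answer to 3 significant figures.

N_t = 24; L_s = 3.5·24 = 84 mm
δ_solid = L₀ − L_s = 125 − 84 = 41 mm

41.0 mm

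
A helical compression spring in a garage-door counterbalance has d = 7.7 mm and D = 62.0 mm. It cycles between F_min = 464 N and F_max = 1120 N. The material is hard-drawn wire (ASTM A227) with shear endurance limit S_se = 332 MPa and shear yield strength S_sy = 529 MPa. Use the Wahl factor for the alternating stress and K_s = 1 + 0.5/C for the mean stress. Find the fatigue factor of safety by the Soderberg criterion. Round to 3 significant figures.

C = D/d = 62.0/7.7 = 8.0519; K_W = (4C−1)/(4C−4)+0.615/C = 1.1827; K_s = 1+0.5/C = 1.0621
F_a = (F_max−F_min)/2 = 328 N; F_m = (F_max+F_min)/2 = 792 N
τ_a = K_W·8F_aD/(πd³) = 1.1827 × 113.43 = 134.16 MPa
τ_m = K_s·8F_mD/(πd³) = 1.0621 × 273.9 = 290.9 MPa
Soderberg: 1/n_f = τ_a/S_se + τ_m/S_sy = 134.16/332 + 290.9/529 = 0.40409 + 0.54991 = 0.95401
n_f = 1/0.95401 = 1.048

1.05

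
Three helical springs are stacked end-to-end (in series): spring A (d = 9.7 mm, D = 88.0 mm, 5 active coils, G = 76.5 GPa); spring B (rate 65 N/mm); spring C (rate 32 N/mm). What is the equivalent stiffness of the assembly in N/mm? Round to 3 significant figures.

k_A = Gd⁴/(8D³N_a) = (76.5×10³)(9.7⁴)/(8·88.0³·5) = 24.845 N/mm
Series: 1/k_eq = 1/24.845 + 1/65 + 1/32 = 0.086884; k_eq = 11.51 N/mm

11.5 N/mm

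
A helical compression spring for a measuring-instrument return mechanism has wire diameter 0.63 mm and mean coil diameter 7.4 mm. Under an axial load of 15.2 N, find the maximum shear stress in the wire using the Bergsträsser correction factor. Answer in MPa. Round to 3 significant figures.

Spring index C = D/d = 7.4/0.63 = 11.7460
K_B = (4C+2)/(4C−3) = 48.984/43.984 = 1.1137
τ₀ = 8FD/(πd³) = 8·15.2·7.4/(π·0.63³) = 899.84/0.78555 = 1145.5 MPa
τ_max = K·τ₀ = 1.1137 × 1145.5 = 1275.7 MPa

1280 MPa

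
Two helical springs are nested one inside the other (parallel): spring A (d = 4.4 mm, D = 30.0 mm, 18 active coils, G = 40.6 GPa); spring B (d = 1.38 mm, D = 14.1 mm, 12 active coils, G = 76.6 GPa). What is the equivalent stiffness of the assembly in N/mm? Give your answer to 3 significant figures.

4.95 N/mm

k_A = Gd⁴/(8D³N_a) = (40.6×10³)(4.4⁴)/(8·30.0³·18) = 3.9139 N/mm
k_B = Gd⁴/(8D³N_a) = (76.6×10³)(1.38⁴)/(8·14.1³·12) = 1.0323 N/mm
Parallel: k_eq = 3.9139 + 1.0323 = 4.9462 N/mm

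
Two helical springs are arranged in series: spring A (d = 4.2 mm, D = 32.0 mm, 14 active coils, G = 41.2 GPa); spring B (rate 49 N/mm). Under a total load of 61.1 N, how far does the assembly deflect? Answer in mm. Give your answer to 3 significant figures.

18.7 mm

k_A = Gd⁴/(8D³N_a) = (41.2×10³)(4.2⁴)/(8·32.0³·14) = 3.4932 N/mm
Series: 1/k_eq = 1/3.4932 + 1/49 = 0.30668; k_eq = 3.2608 N/mm
δ = F/k_eq = 61.1/3.2608 = 18.738 mm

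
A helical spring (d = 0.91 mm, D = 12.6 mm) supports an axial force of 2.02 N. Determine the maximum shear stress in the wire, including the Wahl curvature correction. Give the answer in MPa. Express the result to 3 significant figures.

94.8 MPa

Spring index C = D/d = 12.6/0.91 = 13.8462
K_W = (4C−1)/(4C−4) + 0.615/C = 54.385/51.385 + 0.0444 = 1.1028
τ₀ = 8FD/(πd³) = 8·2.02·12.6/(π·0.91³) = 203.616/2.3674 = 86.008 MPa
τ_max = K·τ₀ = 1.1028 × 86.008 = 94.849 MPa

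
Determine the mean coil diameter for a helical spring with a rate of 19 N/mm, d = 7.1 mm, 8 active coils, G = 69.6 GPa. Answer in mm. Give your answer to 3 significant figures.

D = (Gd⁴/(8N_a·k))^(1/3) = (69.6×10³·7.1⁴/(8·8·19))^(1/3)
  = (145448)^(1/3) = 52.5900 mm

52.6 mm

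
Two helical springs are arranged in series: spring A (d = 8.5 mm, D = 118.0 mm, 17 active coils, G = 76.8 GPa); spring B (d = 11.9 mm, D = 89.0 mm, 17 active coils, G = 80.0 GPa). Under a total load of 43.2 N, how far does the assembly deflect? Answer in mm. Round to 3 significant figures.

26.7 mm

k_A = Gd⁴/(8D³N_a) = (76.8×10³)(8.5⁴)/(8·118.0³·17) = 1.7941 N/mm
k_B = Gd⁴/(8D³N_a) = (80.0×10³)(11.9⁴)/(8·89.0³·17) = 16.733 N/mm
Series: 1/k_eq = 1/1.7941 + 1/16.733 = 0.61714; k_eq = 1.6204 N/mm
δ = F/k_eq = 43.2/1.6204 = 26.66 mm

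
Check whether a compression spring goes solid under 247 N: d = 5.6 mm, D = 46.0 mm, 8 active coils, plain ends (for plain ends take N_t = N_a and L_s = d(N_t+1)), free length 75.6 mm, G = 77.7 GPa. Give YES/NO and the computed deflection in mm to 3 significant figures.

k = Gd⁴/(8D³N_a) = (77.7×10³)(5.6⁴)/(8·46.0³·8) = 12.266 N/mm
N_t = 8; L_s = 5.6·9 = 50.4 mm; δ_solid = L₀ − L_s = 75.6 − 50.4 = 25.2 mm
δ = F/k = 247/12.266 = 20.136 mm
δ < δ_solid → spring does not go solid

NO, δ = 20.1 mm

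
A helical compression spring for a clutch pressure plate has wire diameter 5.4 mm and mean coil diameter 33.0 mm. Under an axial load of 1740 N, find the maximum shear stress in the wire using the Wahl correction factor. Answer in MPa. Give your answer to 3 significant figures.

Spring index C = D/d = 33.0/5.4 = 6.1111
K_W = (4C−1)/(4C−4) + 0.615/C = 23.444/20.444 + 0.1006 = 1.2474
τ₀ = 8FD/(πd³) = 8·1740·33.0/(π·5.4³) = 459360/494.69 = 928.59 MPa
τ_max = K·τ₀ = 1.2474 × 928.59 = 1158.3 MPa

1160 MPa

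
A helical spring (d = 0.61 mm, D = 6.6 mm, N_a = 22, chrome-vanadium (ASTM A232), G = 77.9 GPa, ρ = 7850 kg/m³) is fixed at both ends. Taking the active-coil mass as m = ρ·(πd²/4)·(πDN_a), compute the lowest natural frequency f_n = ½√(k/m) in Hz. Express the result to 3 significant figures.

k = Gd⁴/(8D³N_a) = (77.9×10³)(0.61⁴)/(8·6.6³·22) = 0.21316 N/mm = 213.16 N/m
Wire length L = πDN_a = π·6.6·22 = 456.16 mm
m = ρ·(πd²/4)·L = 7850 × 0.29225×10⁻⁶ m² × 0.45616 m = 0.0010465 kg
f_n = ½√(k/m) = 0.5·√(213.16/0.0010465) = 0.5·√(2.0369e+05) = 225.66 Hz

226 Hz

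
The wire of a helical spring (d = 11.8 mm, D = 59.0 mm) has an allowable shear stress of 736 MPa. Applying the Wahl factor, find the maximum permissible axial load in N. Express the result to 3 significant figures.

6140 N

C = D/d = 59.0/11.8 = 5.0000
K_W = (4C−1)/(4C−4) + 0.615/C = 19.000/16.000 + 0.1230 = 1.3105
τ_max = K·8FD/(πd³) → F_max = τ_allow·πd³/(8DK)
F_max = 736·π·11.8³/(8·59.0·1.3105) = 3.799e+06/618.56 = 6141.8 N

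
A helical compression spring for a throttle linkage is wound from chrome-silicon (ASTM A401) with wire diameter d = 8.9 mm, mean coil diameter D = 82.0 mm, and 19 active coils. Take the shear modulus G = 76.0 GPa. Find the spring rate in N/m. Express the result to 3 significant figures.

k = Gd⁴/(8D³N_a) = (76.0×10³ × 8.9⁴) / (8 × 82.0³ × 19)
  = 4.76841e+08 / 8.38079e+07 = 5.6897 N/mm = 5689.7 N/m

5690 N/m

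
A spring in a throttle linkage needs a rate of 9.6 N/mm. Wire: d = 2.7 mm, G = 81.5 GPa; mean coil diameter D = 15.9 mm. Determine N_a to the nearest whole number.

N_a = Gd⁴/(8D³k) = (81.5×10³ × 2.7⁴)/(8 × 15.9³ × 9.6)
    = 4.33124e+06 / 308711 = 14.03 → 14 coils

14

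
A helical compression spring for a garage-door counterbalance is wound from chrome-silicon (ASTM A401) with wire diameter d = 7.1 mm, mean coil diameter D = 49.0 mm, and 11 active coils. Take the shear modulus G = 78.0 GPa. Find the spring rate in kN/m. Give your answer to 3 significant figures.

19.1 kN/m

k = Gd⁴/(8D³N_a) = (78.0×10³ × 7.1⁴) / (8 × 49.0³ × 11)
  = 1.98211e+08 / 1.03531e+07 = 19.145 N/mm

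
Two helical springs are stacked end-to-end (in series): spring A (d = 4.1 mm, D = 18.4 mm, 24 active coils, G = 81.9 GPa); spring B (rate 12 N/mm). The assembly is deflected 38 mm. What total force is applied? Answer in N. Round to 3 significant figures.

281 N

k_A = Gd⁴/(8D³N_a) = (81.9×10³)(4.1⁴)/(8·18.4³·24) = 19.349 N/mm
Series: 1/k_eq = 1/19.349 + 1/12 = 0.13501; k_eq = 7.4066 N/mm
F = k_eq·δ = 7.4066·38 = 281.45 N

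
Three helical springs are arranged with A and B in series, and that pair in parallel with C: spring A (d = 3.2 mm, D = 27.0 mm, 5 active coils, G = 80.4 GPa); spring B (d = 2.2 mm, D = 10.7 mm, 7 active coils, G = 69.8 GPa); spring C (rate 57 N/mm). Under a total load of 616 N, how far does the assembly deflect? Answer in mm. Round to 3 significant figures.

9.57 mm

k_A = Gd⁴/(8D³N_a) = (80.4×10³)(3.2⁴)/(8·27.0³·5) = 10.708 N/mm
k_B = Gd⁴/(8D³N_a) = (69.8×10³)(2.2⁴)/(8·10.7³·7) = 23.835 N/mm
Springs A,B series: k_AB = 1/(1/10.708+1/23.835) = 7.3885 N/mm; parallel with C: k_eq = 7.3885+57 = 64.389 N/mm
δ = F/k_eq = 616/64.389 = 9.5669 mm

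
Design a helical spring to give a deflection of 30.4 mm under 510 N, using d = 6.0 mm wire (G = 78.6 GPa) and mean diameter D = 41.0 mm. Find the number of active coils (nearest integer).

Required rate k = F/δ = 510/30.4 = 16.776 N/mm
N_a = Gd⁴/(8D³k) = (78.6×10³ × 6.0⁴)/(8 × 41.0³ × 16.776)
    = 1.01866e+08 / 9.24992e+06 = 11.01 → 11 coils

11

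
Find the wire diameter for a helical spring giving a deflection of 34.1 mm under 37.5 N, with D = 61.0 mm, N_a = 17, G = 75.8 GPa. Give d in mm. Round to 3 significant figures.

Required rate k = F/δ = 37.5/34.1 = 1.0997 N/mm
d = (8D³N_a·k / G)^(1/4) = (8·61.0³·17·1.0997 / (75.8×10³))^0.25
  = (447.85)^0.25 = 4.6003 mm

4.60 mm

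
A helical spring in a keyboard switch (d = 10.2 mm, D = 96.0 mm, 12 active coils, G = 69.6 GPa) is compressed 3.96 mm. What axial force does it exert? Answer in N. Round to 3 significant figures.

k = Gd⁴/(8D³N_a) = (69.6×10³)(10.2⁴)/(8·96.0³·12) = 8.87 N/mm
F = k·δ = 8.87 × 3.96 = 35.125 N

35.1 N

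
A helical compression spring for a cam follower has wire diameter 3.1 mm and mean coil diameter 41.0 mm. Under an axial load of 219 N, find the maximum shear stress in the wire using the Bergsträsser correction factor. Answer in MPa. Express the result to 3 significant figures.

844 MPa

Spring index C = D/d = 41.0/3.1 = 13.2258
K_B = (4C+2)/(4C−3) = 54.903/49.903 = 1.1002
τ₀ = 8FD/(πd³) = 8·219·41.0/(π·3.1³) = 71832/93.591 = 767.51 MPa
τ_max = K·τ₀ = 1.1002 × 767.51 = 844.41 MPa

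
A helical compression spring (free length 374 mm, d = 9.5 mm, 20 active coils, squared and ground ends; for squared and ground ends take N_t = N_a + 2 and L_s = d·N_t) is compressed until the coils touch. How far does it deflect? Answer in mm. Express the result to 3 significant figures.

N_t = 22; L_s = 9.5·22 = 209 mm
δ_solid = L₀ − L_s = 374 − 209 = 165 mm

165 mm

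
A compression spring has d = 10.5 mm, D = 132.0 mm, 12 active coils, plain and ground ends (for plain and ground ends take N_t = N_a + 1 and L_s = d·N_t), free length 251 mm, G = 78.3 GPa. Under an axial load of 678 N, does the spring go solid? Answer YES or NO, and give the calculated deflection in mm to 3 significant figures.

k = Gd⁴/(8D³N_a) = (78.3×10³)(10.5⁴)/(8·132.0³·12) = 4.3105 N/mm
N_t = 13; L_s = 10.5·13 = 136.5 mm; δ_solid = L₀ − L_s = 251 − 136.5 = 114.5 mm
δ = F/k = 678/4.3105 = 157.29 mm
δ ≥ δ_solid → spring goes solid

YES, δ = 157 mm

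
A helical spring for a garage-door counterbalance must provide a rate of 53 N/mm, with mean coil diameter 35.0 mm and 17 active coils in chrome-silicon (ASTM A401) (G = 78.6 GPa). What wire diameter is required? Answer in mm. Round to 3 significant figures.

d = (8D³N_a·k / G)^(1/4) = (8·35.0³·17·53 / (78.6×10³))^0.25
  = (3931.8)^0.25 = 7.9186 mm

7.92 mm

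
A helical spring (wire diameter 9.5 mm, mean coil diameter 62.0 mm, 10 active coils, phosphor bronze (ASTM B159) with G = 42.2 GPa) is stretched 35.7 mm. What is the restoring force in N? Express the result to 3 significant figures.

k = Gd⁴/(8D³N_a) = (42.2×10³)(9.5⁴)/(8·62.0³·10) = 18.028 N/mm
F = k·δ = 18.028 × 35.7 = 643.59 N

644 N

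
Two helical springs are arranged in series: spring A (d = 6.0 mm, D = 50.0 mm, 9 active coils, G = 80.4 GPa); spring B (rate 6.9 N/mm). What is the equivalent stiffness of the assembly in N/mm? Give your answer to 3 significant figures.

k_A = Gd⁴/(8D³N_a) = (80.4×10³)(6.0⁴)/(8·50.0³·9) = 11.578 N/mm
Series: 1/k_eq = 1/11.578 + 1/6.9 = 0.2313; k_eq = 4.3234 N/mm

4.32 N/mm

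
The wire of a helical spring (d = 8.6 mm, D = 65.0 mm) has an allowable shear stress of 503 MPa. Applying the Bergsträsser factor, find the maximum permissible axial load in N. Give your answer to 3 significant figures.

C = D/d = 65.0/8.6 = 7.5581
K_B = (4C+2)/(4C−3) = 32.233/27.233 = 1.1836
τ_max = K·8FD/(πd³) → F_max = τ_allow·πd³/(8DK)
F_max = 503·π·8.6³/(8·65.0·1.1836) = 1.0051e+06/615.47 = 1633.1 N

1630 N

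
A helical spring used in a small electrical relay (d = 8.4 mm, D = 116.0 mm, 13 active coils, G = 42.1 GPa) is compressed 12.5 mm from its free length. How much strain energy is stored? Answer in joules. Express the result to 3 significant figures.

k = Gd⁴/(8D³N_a) = (42.1×10³)(8.4⁴)/(8·116.0³·13) = 1.2912 N/mm
U = ½kδ² = 0.5 × 1.2912 × 12.5² = 100.87 N·mm = 0.10087 J

0.101 J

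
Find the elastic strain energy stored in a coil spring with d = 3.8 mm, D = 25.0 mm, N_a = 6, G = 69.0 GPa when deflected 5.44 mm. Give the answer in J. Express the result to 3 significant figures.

k = Gd⁴/(8D³N_a) = (69.0×10³)(3.8⁴)/(8·25.0³·6) = 19.183 N/mm
U = ½kδ² = 0.5 × 19.183 × 5.44² = 283.85 N·mm = 0.28385 J

0.284 J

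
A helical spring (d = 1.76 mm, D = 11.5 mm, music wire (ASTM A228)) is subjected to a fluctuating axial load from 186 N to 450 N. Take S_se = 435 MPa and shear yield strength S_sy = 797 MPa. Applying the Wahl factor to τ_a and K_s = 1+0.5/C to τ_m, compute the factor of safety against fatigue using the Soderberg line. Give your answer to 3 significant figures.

0.232

C = D/d = 11.5/1.76 = 6.5341; K_W = (4C−1)/(4C−4)+0.615/C = 1.2296; K_s = 1+0.5/C = 1.0765
F_a = (F_max−F_min)/2 = 132 N; F_m = (F_max+F_min)/2 = 318 N
τ_a = K_W·8F_aD/(πd³) = 1.2296 × 709.05 = 871.87 MPa
τ_m = K_s·8F_mD/(πd³) = 1.0765 × 1708.2 = 1838.9 MPa
Soderberg: 1/n_f = τ_a/S_se + τ_m/S_sy = 871.87/435 + 1838.9/797 = 2.00431 + 2.30723 = 4.3115
n_f = 1/4.3115 = 0.2319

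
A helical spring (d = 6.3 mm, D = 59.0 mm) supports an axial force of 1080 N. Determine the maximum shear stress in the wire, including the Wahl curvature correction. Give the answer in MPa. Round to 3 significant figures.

750 MPa

Spring index C = D/d = 59.0/6.3 = 9.3651
K_W = (4C−1)/(4C−4) + 0.615/C = 36.460/33.460 + 0.0657 = 1.1553
τ₀ = 8FD/(πd³) = 8·1080·59.0/(π·6.3³) = 509760/785.55 = 648.92 MPa
τ_max = K·τ₀ = 1.1553 × 648.92 = 749.72 MPa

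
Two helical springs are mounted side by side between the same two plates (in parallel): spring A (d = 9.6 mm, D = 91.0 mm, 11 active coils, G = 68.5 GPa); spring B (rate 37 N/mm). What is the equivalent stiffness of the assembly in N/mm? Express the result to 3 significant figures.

45.8 N/mm

k_A = Gd⁴/(8D³N_a) = (68.5×10³)(9.6⁴)/(8·91.0³·11) = 8.7734 N/mm
Parallel: k_eq = 8.7734 + 37 = 45.773 N/mm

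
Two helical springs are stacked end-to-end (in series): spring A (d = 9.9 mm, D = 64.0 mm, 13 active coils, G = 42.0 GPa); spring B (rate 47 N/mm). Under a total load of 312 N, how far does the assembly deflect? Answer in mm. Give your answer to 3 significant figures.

27.7 mm

k_A = Gd⁴/(8D³N_a) = (42.0×10³)(9.9⁴)/(8·64.0³·13) = 14.798 N/mm
Series: 1/k_eq = 1/14.798 + 1/47 = 0.088851; k_eq = 11.255 N/mm
δ = F/k_eq = 312/11.255 = 27.722 mm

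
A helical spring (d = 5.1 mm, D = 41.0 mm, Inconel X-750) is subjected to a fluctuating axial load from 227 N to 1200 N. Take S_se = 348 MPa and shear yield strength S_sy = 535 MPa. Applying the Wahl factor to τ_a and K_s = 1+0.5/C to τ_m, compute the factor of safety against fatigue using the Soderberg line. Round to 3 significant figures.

C = D/d = 41.0/5.1 = 8.0392; K_W = (4C−1)/(4C−4)+0.615/C = 1.1830; K_s = 1+0.5/C = 1.0622
F_a = (F_max−F_min)/2 = 486.5 N; F_m = (F_max+F_min)/2 = 713.5 N
τ_a = K_W·8F_aD/(πd³) = 1.1830 × 382.91 = 453 MPa
τ_m = K_s·8F_mD/(πd³) = 1.0622 × 561.57 = 596.5 MPa
Soderberg: 1/n_f = τ_a/S_se + τ_m/S_sy = 453/348 + 596.5/535 = 1.30172 + 1.11496 = 2.4167
n_f = 1/2.4167 = 0.4138

0.414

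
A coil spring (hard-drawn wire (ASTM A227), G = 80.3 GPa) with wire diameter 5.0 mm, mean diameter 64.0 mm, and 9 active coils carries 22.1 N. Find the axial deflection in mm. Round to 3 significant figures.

k = Gd⁴/(8D³N_a) = (80.3×10³)(5.0⁴)/(8·64.0³·9) = 2.659 N/mm
δ = F/k = 22.1 / 2.659 = 8.3113 mm

8.31 mm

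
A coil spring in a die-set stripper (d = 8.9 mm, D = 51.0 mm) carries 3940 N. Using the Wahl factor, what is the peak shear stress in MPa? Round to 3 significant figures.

Spring index C = D/d = 51.0/8.9 = 5.7303
K_W = (4C−1)/(4C−4) + 0.615/C = 21.921/18.921 + 0.1073 = 1.2659
τ₀ = 8FD/(πd³) = 8·3940·51.0/(π·8.9³) = 1.60752e+06/2214.7 = 725.83 MPa
τ_max = K·τ₀ = 1.2659 × 725.83 = 918.81 MPa

919 MPa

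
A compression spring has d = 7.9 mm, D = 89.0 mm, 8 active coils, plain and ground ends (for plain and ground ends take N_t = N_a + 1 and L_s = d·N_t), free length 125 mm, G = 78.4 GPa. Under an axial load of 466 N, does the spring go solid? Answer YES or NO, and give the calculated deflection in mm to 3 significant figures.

k = Gd⁴/(8D³N_a) = (78.4×10³)(7.9⁴)/(8·89.0³·8) = 6.7682 N/mm
N_t = 9; L_s = 7.9·9 = 71.1 mm; δ_solid = L₀ − L_s = 125 − 71.1 = 53.9 mm
δ = F/k = 466/6.7682 = 68.851 mm
δ ≥ δ_solid → spring goes solid

YES, δ = 68.9 mm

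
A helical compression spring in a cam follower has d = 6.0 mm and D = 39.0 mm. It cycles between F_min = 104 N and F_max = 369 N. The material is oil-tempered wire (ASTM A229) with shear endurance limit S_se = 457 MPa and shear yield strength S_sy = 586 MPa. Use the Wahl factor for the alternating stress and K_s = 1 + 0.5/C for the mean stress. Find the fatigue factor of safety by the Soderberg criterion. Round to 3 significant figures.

2.75

C = D/d = 39.0/6.0 = 6.5000; K_W = (4C−1)/(4C−4)+0.615/C = 1.2310; K_s = 1+0.5/C = 1.0769
F_a = (F_max−F_min)/2 = 132.5 N; F_m = (F_max+F_min)/2 = 236.5 N
τ_a = K_W·8F_aD/(πd³) = 1.2310 × 60.921 = 74.992 MPa
τ_m = K_s·8F_mD/(πd³) = 1.0769 × 108.74 = 117.1 MPa
Soderberg: 1/n_f = τ_a/S_se + τ_m/S_sy = 74.992/457 + 117.1/586 = 0.16410 + 0.19983 = 0.36393
n_f = 1/0.36393 = 2.748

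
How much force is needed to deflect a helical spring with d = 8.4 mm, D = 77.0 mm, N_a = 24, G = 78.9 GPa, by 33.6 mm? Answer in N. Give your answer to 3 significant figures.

k = Gd⁴/(8D³N_a) = (78.9×10³)(8.4⁴)/(8·77.0³·24) = 4.4815 N/mm
F = k·δ = 4.4815 × 33.6 = 150.58 N

151 N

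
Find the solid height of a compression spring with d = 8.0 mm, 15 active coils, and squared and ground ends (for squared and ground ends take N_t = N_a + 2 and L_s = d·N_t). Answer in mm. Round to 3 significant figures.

136 mm

squared and ground ends: N_t = N_a + 2 = 15 + 2 = 17
L_s = d·N_t = 8.0 × 17 = 136 mm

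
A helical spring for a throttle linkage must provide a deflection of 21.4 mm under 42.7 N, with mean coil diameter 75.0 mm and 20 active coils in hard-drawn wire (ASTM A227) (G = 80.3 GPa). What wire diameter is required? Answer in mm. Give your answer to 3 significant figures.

6.40 mm

Required rate k = F/δ = 42.7/21.4 = 1.9953 N/mm
d = (8D³N_a·k / G)^(1/4) = (8·75.0³·20·1.9953 / (80.3×10³))^0.25
  = (1677.3)^0.25 = 6.3996 mm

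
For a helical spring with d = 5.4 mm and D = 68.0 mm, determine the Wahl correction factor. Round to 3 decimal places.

1.114

C = D/d = 68.0/5.4 = 12.5926
K_W = (4C−1)/(4C−4) + 0.615/C = 49.370/46.370 + 0.0488 = 1.1135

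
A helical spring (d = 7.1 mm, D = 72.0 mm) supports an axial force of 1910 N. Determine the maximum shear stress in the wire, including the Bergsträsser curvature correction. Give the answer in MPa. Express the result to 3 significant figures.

1110 MPa

Spring index C = D/d = 72.0/7.1 = 10.1408
K_B = (4C+2)/(4C−3) = 42.563/37.563 = 1.1331
τ₀ = 8FD/(πd³) = 8·1910·72.0/(π·7.1³) = 1.10016e+06/1124.4 = 978.43 MPa
τ_max = K·τ₀ = 1.1331 × 978.43 = 1108.7 MPa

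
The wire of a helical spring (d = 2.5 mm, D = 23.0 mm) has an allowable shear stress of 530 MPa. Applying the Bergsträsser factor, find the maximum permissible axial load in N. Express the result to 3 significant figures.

C = D/d = 23.0/2.5 = 9.2000
K_B = (4C+2)/(4C−3) = 38.800/33.800 = 1.1479
τ_max = K·8FD/(πd³) → F_max = τ_allow·πd³/(8DK)
F_max = 530·π·2.5³/(8·23.0·1.1479) = 26016/211.22 = 123.17 N

123 N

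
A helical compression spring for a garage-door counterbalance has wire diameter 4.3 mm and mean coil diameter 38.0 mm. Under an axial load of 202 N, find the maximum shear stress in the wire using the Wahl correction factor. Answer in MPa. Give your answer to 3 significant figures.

286 MPa

Spring index C = D/d = 38.0/4.3 = 8.8372
K_W = (4C−1)/(4C−4) + 0.615/C = 34.349/31.349 + 0.0696 = 1.1653
τ₀ = 8FD/(πd³) = 8·202·38.0/(π·4.3³) = 61408/249.78 = 245.85 MPa
τ_max = K·τ₀ = 1.1653 × 245.85 = 286.49 MPa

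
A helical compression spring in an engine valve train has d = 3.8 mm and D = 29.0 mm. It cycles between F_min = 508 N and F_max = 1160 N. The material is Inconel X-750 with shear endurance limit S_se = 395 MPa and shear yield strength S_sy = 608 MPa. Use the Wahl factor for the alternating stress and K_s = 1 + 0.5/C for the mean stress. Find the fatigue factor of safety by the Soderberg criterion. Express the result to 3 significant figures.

C = D/d = 29.0/3.8 = 7.6316; K_W = (4C−1)/(4C−4)+0.615/C = 1.1937; K_s = 1+0.5/C = 1.0655
F_a = (F_max−F_min)/2 = 326 N; F_m = (F_max+F_min)/2 = 834 N
τ_a = K_W·8F_aD/(πd³) = 1.1937 × 438.74 = 523.71 MPa
τ_m = K_s·8F_mD/(πd³) = 1.0655 × 1122.4 = 1196 MPa
Soderberg: 1/n_f = τ_a/S_se + τ_m/S_sy = 523.71/395 + 1196/608 = 1.32586 + 1.96703 = 3.2929
n_f = 1/3.2929 = 0.3037

0.304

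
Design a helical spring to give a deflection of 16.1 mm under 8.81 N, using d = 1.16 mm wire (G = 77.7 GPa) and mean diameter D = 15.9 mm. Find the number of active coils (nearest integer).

8

Required rate k = F/δ = 8.81/16.1 = 0.5472 N/mm
N_a = Gd⁴/(8D³k) = (77.7×10³ × 1.16⁴)/(8 × 15.9³ × 0.5472)
    = 140687 / 17596.7 = 7.995 → 8 coils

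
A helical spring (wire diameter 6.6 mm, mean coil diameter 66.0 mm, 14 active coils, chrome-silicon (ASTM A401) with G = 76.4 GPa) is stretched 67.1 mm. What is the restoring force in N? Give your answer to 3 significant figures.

302 N

k = Gd⁴/(8D³N_a) = (76.4×10³)(6.6⁴)/(8·66.0³·14) = 4.5021 N/mm
F = k·δ = 4.5021 × 67.1 = 302.09 N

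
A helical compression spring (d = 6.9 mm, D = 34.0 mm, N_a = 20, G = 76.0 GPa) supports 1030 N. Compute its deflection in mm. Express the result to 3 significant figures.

k = Gd⁴/(8D³N_a) = (76.0×10³)(6.9⁴)/(8·34.0³·20) = 27.394 N/mm
δ = F/k = 1030 / 27.394 = 37.6 mm

37.6 mm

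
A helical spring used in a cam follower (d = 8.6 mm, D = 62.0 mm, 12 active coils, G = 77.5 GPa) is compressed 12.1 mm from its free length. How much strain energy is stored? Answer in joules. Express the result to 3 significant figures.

k = Gd⁴/(8D³N_a) = (77.5×10³)(8.6⁴)/(8·62.0³·12) = 18.529 N/mm
U = ½kδ² = 0.5 × 18.529 × 12.1² = 1356.4 N·mm = 1.3564 J

1.36 J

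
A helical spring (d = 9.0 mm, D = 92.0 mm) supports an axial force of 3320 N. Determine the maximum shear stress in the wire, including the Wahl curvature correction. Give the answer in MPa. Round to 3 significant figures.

Spring index C = D/d = 92.0/9.0 = 10.2222
K_W = (4C−1)/(4C−4) + 0.615/C = 39.889/36.889 + 0.0602 = 1.1415
τ₀ = 8FD/(πd³) = 8·3320·92.0/(π·9.0³) = 2.44352e+06/2290.2 = 1066.9 MPa
τ_max = K·τ₀ = 1.1415 × 1066.9 = 1217.9 MPa

1220 MPa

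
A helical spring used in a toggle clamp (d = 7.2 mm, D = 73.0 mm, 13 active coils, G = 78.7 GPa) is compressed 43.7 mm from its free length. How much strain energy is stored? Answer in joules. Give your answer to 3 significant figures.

4.99 J

k = Gd⁴/(8D³N_a) = (78.7×10³)(7.2⁴)/(8·73.0³·13) = 5.2276 N/mm
U = ½kδ² = 0.5 × 5.2276 × 43.7² = 4991.6 N·mm = 4.9916 J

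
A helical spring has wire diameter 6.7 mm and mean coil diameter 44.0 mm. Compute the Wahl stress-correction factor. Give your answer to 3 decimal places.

1.228

C = D/d = 44.0/6.7 = 6.5672
K_W = (4C−1)/(4C−4) + 0.615/C = 25.269/22.269 + 0.0936 = 1.2284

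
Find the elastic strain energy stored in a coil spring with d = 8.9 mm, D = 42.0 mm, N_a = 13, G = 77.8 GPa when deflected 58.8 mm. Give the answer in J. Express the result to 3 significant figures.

k = Gd⁴/(8D³N_a) = (77.8×10³)(8.9⁴)/(8·42.0³·13) = 63.352 N/mm
U = ½kδ² = 0.5 × 63.352 × 58.8² = 1.0952e+05 N·mm = 109.52 J

110 J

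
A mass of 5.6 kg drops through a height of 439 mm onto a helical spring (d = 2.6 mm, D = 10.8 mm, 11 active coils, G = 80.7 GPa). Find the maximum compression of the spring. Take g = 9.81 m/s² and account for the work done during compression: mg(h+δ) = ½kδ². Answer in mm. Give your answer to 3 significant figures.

39.8 mm

k = Gd⁴/(8D³N_a) = (80.7×10³)(2.6⁴)/(8·10.8³·11) = 33.267 N/mm
W = mg = 5.6 × 9.81 = 54.936 N
½kδ² − Wδ − Wh = 0 → δ = (W + √(W² + 2kWh))/k
δ = (54.936 + √(3018 + 1.60459e+06))/33.267 = (54.936 + 1267.9)/33.267 = 39.765 mm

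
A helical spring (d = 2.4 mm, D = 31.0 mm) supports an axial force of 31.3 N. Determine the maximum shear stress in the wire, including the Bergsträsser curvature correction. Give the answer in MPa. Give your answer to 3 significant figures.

Spring index C = D/d = 31.0/2.4 = 12.9167
K_B = (4C+2)/(4C−3) = 53.667/48.667 = 1.1027
τ₀ = 8FD/(πd³) = 8·31.3·31.0/(π·2.4³) = 7762.4/43.429 = 178.74 MPa
τ_max = K·τ₀ = 1.1027 × 178.74 = 197.1 MPa

197 MPa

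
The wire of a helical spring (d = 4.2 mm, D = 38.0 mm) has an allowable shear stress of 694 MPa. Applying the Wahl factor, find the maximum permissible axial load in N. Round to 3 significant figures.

C = D/d = 38.0/4.2 = 9.0476
K_W = (4C−1)/(4C−4) + 0.615/C = 35.190/32.190 + 0.0680 = 1.1612
τ_max = K·8FD/(πd³) → F_max = τ_allow·πd³/(8DK)
F_max = 694·π·4.2³/(8·38.0·1.1612) = 1.6153e+05/353 = 457.6 N

458 N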